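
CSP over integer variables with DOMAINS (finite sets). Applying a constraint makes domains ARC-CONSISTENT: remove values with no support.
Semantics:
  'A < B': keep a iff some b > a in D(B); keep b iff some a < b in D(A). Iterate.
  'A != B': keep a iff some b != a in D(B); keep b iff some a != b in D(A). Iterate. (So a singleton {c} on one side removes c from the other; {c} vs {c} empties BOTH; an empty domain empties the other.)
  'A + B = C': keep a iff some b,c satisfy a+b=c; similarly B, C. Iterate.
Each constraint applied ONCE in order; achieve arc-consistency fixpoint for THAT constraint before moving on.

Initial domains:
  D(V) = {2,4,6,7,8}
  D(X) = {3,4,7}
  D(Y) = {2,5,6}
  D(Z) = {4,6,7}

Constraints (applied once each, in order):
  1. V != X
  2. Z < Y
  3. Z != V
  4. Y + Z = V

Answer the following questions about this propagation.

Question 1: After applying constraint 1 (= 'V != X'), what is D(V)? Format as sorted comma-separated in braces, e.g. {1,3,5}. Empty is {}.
Answer: {2,4,6,7,8}

Derivation:
Constraint 1 (V != X) on D(V)={2,4,6,7,8} D(X)={3,4,7}: no change
So after constraint 1: D(V) = {2,4,6,7,8}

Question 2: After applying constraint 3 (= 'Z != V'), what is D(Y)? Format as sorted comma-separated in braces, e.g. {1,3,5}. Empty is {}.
Answer: {5,6}

Derivation:
Constraint 1 (V != X) on D(V)={2,4,6,7,8} D(X)={3,4,7}: no change
Constraint 2 (Z < Y) on D(Z)={4,6,7} D(Y)={2,5,6}: Z {4,6,7}->{4}; Y {2,5,6}->{5,6}
Constraint 3 (Z != V) on D(Z)={4} D(V)={2,4,6,7,8}: V {2,4,6,7,8}->{2,6,7,8}
So after constraint 3: D(Y) = {5,6}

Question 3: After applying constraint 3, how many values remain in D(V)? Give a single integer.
Constraint 1 (V != X) on D(V)={2,4,6,7,8} D(X)={3,4,7}: no change
Constraint 2 (Z < Y) on D(Z)={4,6,7} D(Y)={2,5,6}: Z {4,6,7}->{4}; Y {2,5,6}->{5,6}
Constraint 3 (Z != V) on D(Z)={4} D(V)={2,4,6,7,8}: V {2,4,6,7,8}->{2,6,7,8}
So after constraint 3: D(V)={2,6,7,8}, size = 4

Answer: 4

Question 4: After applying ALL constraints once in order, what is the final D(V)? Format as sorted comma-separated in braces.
Answer: {}

Derivation:
Constraint 1 (V != X) on D(V)={2,4,6,7,8} D(X)={3,4,7}: no change
Constraint 2 (Z < Y) on D(Z)={4,6,7} D(Y)={2,5,6}: Z {4,6,7}->{4}; Y {2,5,6}->{5,6}
Constraint 3 (Z != V) on D(Z)={4} D(V)={2,4,6,7,8}: V {2,4,6,7,8}->{2,6,7,8}
Constraint 4 (Y + Z = V) on D(Y)={5,6} D(Z)={4} D(V)={2,6,7,8}: Y {5,6}->{}; Z {4}->{}; V {2,6,7,8}->{}
So after all 4 constraints: D(V) = {}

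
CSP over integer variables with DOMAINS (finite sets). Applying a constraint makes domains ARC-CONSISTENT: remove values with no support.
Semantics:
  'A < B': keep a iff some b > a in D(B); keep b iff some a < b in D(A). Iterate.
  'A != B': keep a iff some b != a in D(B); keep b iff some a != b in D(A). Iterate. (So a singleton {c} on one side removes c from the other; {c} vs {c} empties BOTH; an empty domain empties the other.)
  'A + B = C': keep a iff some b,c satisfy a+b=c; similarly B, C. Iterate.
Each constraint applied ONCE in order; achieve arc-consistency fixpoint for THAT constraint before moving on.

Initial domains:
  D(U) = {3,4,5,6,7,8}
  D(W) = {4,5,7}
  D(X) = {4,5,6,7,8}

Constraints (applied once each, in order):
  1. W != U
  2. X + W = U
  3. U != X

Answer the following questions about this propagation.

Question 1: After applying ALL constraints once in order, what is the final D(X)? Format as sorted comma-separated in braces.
Constraint 1 (W != U) on D(W)={4,5,7} D(U)={3,4,5,6,7,8}: no change
Constraint 2 (X + W = U) on D(X)={4,5,6,7,8} D(W)={4,5,7} D(U)={3,4,5,6,7,8}: X {4,5,6,7,8}->{4}; W {4,5,7}->{4}; U {3,4,5,6,7,8}->{8}
Constraint 3 (U != X) on D(U)={8} D(X)={4}: no change
So after all 3 constraints: D(X) = {4}

Answer: {4}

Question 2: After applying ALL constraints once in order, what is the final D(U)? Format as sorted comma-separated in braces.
Answer: {8}

Derivation:
Constraint 1 (W != U) on D(W)={4,5,7} D(U)={3,4,5,6,7,8}: no change
Constraint 2 (X + W = U) on D(X)={4,5,6,7,8} D(W)={4,5,7} D(U)={3,4,5,6,7,8}: X {4,5,6,7,8}->{4}; W {4,5,7}->{4}; U {3,4,5,6,7,8}->{8}
Constraint 3 (U != X) on D(U)={8} D(X)={4}: no change
So after all 3 constraints: D(U) = {8}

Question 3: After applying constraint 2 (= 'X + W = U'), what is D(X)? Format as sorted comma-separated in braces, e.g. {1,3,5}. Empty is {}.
Answer: {4}

Derivation:
Constraint 1 (W != U) on D(W)={4,5,7} D(U)={3,4,5,6,7,8}: no change
Constraint 2 (X + W = U) on D(X)={4,5,6,7,8} D(W)={4,5,7} D(U)={3,4,5,6,7,8}: X {4,5,6,7,8}->{4}; W {4,5,7}->{4}; U {3,4,5,6,7,8}->{8}
So after constraint 2: D(X) = {4}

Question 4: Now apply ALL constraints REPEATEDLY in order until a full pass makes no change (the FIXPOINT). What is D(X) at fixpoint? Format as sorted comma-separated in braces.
pass 0 (initial): D(X)={4,5,6,7,8}
pass 1: U {3,4,5,6,7,8}->{8}; W {4,5,7}->{4}; X {4,5,6,7,8}->{4}
pass 2: no change
Fixpoint after 2 passes: D(X) = {4}

Answer: {4}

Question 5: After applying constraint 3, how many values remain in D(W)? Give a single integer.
Constraint 1 (W != U) on D(W)={4,5,7} D(U)={3,4,5,6,7,8}: no change
Constraint 2 (X + W = U) on D(X)={4,5,6,7,8} D(W)={4,5,7} D(U)={3,4,5,6,7,8}: X {4,5,6,7,8}->{4}; W {4,5,7}->{4}; U {3,4,5,6,7,8}->{8}
Constraint 3 (U != X) on D(U)={8} D(X)={4}: no change
So after constraint 3: D(W)={4}, size = 1

Answer: 1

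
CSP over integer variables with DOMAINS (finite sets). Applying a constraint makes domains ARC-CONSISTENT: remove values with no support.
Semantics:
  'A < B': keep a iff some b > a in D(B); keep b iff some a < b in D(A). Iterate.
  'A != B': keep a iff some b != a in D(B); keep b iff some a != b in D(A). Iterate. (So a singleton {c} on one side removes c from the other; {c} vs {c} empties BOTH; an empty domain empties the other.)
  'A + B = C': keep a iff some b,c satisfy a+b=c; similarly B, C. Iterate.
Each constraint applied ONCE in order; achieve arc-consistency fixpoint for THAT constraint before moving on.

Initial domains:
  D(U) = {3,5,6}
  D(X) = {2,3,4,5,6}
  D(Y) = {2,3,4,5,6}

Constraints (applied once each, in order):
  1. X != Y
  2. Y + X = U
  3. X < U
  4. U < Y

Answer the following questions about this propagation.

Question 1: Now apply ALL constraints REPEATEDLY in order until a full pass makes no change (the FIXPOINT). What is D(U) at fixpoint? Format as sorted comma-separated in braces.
pass 0 (initial): D(U)={3,5,6}
pass 1: U {3,5,6}->{}; X {2,3,4,5,6}->{2,3,4}; Y {2,3,4,5,6}->{}
pass 2: X {2,3,4}->{}
pass 3: no change
Fixpoint after 3 passes: D(U) = {}

Answer: {}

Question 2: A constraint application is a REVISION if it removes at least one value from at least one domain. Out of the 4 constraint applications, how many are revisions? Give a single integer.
Answer: 2

Derivation:
Constraint 1 (X != Y) on D(X)={2,3,4,5,6} D(Y)={2,3,4,5,6}: no change => not a revision
Constraint 2 (Y + X = U) on D(Y)={2,3,4,5,6} D(X)={2,3,4,5,6} D(U)={3,5,6}: Y {2,3,4,5,6}->{2,3,4}; X {2,3,4,5,6}->{2,3,4}; U {3,5,6}->{5,6} => REVISION
Constraint 3 (X < U) on D(X)={2,3,4} D(U)={5,6}: no change => not a revision
Constraint 4 (U < Y) on D(U)={5,6} D(Y)={2,3,4}: U {5,6}->{}; Y {2,3,4}->{} => REVISION
Total revisions = 2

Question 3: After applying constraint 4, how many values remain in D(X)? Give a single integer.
Constraint 1 (X != Y) on D(X)={2,3,4,5,6} D(Y)={2,3,4,5,6}: no change
Constraint 2 (Y + X = U) on D(Y)={2,3,4,5,6} D(X)={2,3,4,5,6} D(U)={3,5,6}: Y {2,3,4,5,6}->{2,3,4}; X {2,3,4,5,6}->{2,3,4}; U {3,5,6}->{5,6}
Constraint 3 (X < U) on D(X)={2,3,4} D(U)={5,6}: no change
Constraint 4 (U < Y) on D(U)={5,6} D(Y)={2,3,4}: U {5,6}->{}; Y {2,3,4}->{}
So after constraint 4: D(X)={2,3,4}, size = 3

Answer: 3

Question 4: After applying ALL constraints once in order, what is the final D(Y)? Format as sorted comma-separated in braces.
Answer: {}

Derivation:
Constraint 1 (X != Y) on D(X)={2,3,4,5,6} D(Y)={2,3,4,5,6}: no change
Constraint 2 (Y + X = U) on D(Y)={2,3,4,5,6} D(X)={2,3,4,5,6} D(U)={3,5,6}: Y {2,3,4,5,6}->{2,3,4}; X {2,3,4,5,6}->{2,3,4}; U {3,5,6}->{5,6}
Constraint 3 (X < U) on D(X)={2,3,4} D(U)={5,6}: no change
Constraint 4 (U < Y) on D(U)={5,6} D(Y)={2,3,4}: U {5,6}->{}; Y {2,3,4}->{}
So after all 4 constraints: D(Y) = {}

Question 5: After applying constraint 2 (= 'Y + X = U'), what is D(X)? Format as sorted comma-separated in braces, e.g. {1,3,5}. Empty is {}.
Constraint 1 (X != Y) on D(X)={2,3,4,5,6} D(Y)={2,3,4,5,6}: no change
Constraint 2 (Y + X = U) on D(Y)={2,3,4,5,6} D(X)={2,3,4,5,6} D(U)={3,5,6}: Y {2,3,4,5,6}->{2,3,4}; X {2,3,4,5,6}->{2,3,4}; U {3,5,6}->{5,6}
So after constraint 2: D(X) = {2,3,4}

Answer: {2,3,4}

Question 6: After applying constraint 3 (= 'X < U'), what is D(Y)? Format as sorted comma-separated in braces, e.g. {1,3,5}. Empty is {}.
Answer: {2,3,4}

Derivation:
Constraint 1 (X != Y) on D(X)={2,3,4,5,6} D(Y)={2,3,4,5,6}: no change
Constraint 2 (Y + X = U) on D(Y)={2,3,4,5,6} D(X)={2,3,4,5,6} D(U)={3,5,6}: Y {2,3,4,5,6}->{2,3,4}; X {2,3,4,5,6}->{2,3,4}; U {3,5,6}->{5,6}
Constraint 3 (X < U) on D(X)={2,3,4} D(U)={5,6}: no change
So after constraint 3: D(Y) = {2,3,4}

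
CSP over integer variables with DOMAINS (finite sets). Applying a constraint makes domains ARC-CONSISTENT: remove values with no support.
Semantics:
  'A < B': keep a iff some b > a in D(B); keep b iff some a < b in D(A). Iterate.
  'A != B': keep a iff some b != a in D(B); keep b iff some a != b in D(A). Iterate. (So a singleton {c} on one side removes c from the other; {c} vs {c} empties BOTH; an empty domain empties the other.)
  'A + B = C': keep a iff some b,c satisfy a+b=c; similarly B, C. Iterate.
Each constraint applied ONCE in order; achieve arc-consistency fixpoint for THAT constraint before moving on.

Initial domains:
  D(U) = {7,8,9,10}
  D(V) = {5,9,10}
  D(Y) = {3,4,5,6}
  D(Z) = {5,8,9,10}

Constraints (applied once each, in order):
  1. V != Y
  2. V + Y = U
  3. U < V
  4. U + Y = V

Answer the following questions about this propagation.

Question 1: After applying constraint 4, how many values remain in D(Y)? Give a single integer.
Constraint 1 (V != Y) on D(V)={5,9,10} D(Y)={3,4,5,6}: no change
Constraint 2 (V + Y = U) on D(V)={5,9,10} D(Y)={3,4,5,6} D(U)={7,8,9,10}: V {5,9,10}->{5}; Y {3,4,5,6}->{3,4,5}; U {7,8,9,10}->{8,9,10}
Constraint 3 (U < V) on D(U)={8,9,10} D(V)={5}: U {8,9,10}->{}; V {5}->{}
Constraint 4 (U + Y = V) on D(U)={} D(Y)={3,4,5} D(V)={}: Y {3,4,5}->{}
So after constraint 4: D(Y)={}, size = 0

Answer: 0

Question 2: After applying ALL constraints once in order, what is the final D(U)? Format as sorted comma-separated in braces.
Constraint 1 (V != Y) on D(V)={5,9,10} D(Y)={3,4,5,6}: no change
Constraint 2 (V + Y = U) on D(V)={5,9,10} D(Y)={3,4,5,6} D(U)={7,8,9,10}: V {5,9,10}->{5}; Y {3,4,5,6}->{3,4,5}; U {7,8,9,10}->{8,9,10}
Constraint 3 (U < V) on D(U)={8,9,10} D(V)={5}: U {8,9,10}->{}; V {5}->{}
Constraint 4 (U + Y = V) on D(U)={} D(Y)={3,4,5} D(V)={}: Y {3,4,5}->{}
So after all 4 constraints: D(U) = {}

Answer: {}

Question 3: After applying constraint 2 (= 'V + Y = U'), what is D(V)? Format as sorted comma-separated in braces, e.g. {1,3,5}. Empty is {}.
Constraint 1 (V != Y) on D(V)={5,9,10} D(Y)={3,4,5,6}: no change
Constraint 2 (V + Y = U) on D(V)={5,9,10} D(Y)={3,4,5,6} D(U)={7,8,9,10}: V {5,9,10}->{5}; Y {3,4,5,6}->{3,4,5}; U {7,8,9,10}->{8,9,10}
So after constraint 2: D(V) = {5}

Answer: {5}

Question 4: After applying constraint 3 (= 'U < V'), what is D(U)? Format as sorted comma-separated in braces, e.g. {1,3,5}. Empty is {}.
Answer: {}

Derivation:
Constraint 1 (V != Y) on D(V)={5,9,10} D(Y)={3,4,5,6}: no change
Constraint 2 (V + Y = U) on D(V)={5,9,10} D(Y)={3,4,5,6} D(U)={7,8,9,10}: V {5,9,10}->{5}; Y {3,4,5,6}->{3,4,5}; U {7,8,9,10}->{8,9,10}
Constraint 3 (U < V) on D(U)={8,9,10} D(V)={5}: U {8,9,10}->{}; V {5}->{}
So after constraint 3: D(U) = {}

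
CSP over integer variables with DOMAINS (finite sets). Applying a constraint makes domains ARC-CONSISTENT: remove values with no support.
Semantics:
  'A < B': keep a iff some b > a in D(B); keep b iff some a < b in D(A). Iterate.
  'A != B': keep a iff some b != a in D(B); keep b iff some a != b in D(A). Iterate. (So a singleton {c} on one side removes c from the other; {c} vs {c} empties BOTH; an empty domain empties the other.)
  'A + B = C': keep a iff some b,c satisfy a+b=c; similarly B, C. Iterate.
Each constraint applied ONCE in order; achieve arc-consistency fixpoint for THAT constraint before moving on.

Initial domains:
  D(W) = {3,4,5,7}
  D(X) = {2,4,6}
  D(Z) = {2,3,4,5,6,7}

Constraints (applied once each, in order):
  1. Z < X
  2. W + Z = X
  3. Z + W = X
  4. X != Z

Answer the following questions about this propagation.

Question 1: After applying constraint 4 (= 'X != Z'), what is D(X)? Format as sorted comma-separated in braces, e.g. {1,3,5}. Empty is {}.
Answer: {6}

Derivation:
Constraint 1 (Z < X) on D(Z)={2,3,4,5,6,7} D(X)={2,4,6}: Z {2,3,4,5,6,7}->{2,3,4,5}; X {2,4,6}->{4,6}
Constraint 2 (W + Z = X) on D(W)={3,4,5,7} D(Z)={2,3,4,5} D(X)={4,6}: W {3,4,5,7}->{3,4}; Z {2,3,4,5}->{2,3}; X {4,6}->{6}
Constraint 3 (Z + W = X) on D(Z)={2,3} D(W)={3,4} D(X)={6}: no change
Constraint 4 (X != Z) on D(X)={6} D(Z)={2,3}: no change
So after constraint 4: D(X) = {6}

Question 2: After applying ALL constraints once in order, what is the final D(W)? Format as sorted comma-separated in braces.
Answer: {3,4}

Derivation:
Constraint 1 (Z < X) on D(Z)={2,3,4,5,6,7} D(X)={2,4,6}: Z {2,3,4,5,6,7}->{2,3,4,5}; X {2,4,6}->{4,6}
Constraint 2 (W + Z = X) on D(W)={3,4,5,7} D(Z)={2,3,4,5} D(X)={4,6}: W {3,4,5,7}->{3,4}; Z {2,3,4,5}->{2,3}; X {4,6}->{6}
Constraint 3 (Z + W = X) on D(Z)={2,3} D(W)={3,4} D(X)={6}: no change
Constraint 4 (X != Z) on D(X)={6} D(Z)={2,3}: no change
So after all 4 constraints: D(W) = {3,4}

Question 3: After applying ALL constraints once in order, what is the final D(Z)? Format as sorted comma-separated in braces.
Constraint 1 (Z < X) on D(Z)={2,3,4,5,6,7} D(X)={2,4,6}: Z {2,3,4,5,6,7}->{2,3,4,5}; X {2,4,6}->{4,6}
Constraint 2 (W + Z = X) on D(W)={3,4,5,7} D(Z)={2,3,4,5} D(X)={4,6}: W {3,4,5,7}->{3,4}; Z {2,3,4,5}->{2,3}; X {4,6}->{6}
Constraint 3 (Z + W = X) on D(Z)={2,3} D(W)={3,4} D(X)={6}: no change
Constraint 4 (X != Z) on D(X)={6} D(Z)={2,3}: no change
So after all 4 constraints: D(Z) = {2,3}

Answer: {2,3}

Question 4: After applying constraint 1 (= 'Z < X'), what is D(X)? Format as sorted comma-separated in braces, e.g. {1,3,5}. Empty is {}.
Constraint 1 (Z < X) on D(Z)={2,3,4,5,6,7} D(X)={2,4,6}: Z {2,3,4,5,6,7}->{2,3,4,5}; X {2,4,6}->{4,6}
So after constraint 1: D(X) = {4,6}

Answer: {4,6}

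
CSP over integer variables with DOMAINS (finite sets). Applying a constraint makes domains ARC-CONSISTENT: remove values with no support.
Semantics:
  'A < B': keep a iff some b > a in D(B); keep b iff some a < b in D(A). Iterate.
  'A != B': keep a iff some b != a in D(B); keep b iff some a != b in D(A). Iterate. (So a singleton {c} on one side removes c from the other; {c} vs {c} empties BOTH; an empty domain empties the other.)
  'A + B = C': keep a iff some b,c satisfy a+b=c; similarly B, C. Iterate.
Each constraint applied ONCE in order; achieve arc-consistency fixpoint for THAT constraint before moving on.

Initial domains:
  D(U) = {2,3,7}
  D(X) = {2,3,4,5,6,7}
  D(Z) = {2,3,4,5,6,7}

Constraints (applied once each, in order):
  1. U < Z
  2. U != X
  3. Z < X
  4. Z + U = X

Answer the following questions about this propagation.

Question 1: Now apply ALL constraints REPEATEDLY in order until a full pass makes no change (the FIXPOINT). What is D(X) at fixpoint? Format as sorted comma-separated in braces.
Answer: {5,6,7}

Derivation:
pass 0 (initial): D(X)={2,3,4,5,6,7}
pass 1: U {2,3,7}->{2,3}; X {2,3,4,5,6,7}->{5,6,7}; Z {2,3,4,5,6,7}->{3,4,5}
pass 2: no change
Fixpoint after 2 passes: D(X) = {5,6,7}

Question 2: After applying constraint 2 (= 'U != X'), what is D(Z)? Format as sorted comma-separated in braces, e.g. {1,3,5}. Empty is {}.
Answer: {3,4,5,6,7}

Derivation:
Constraint 1 (U < Z) on D(U)={2,3,7} D(Z)={2,3,4,5,6,7}: U {2,3,7}->{2,3}; Z {2,3,4,5,6,7}->{3,4,5,6,7}
Constraint 2 (U != X) on D(U)={2,3} D(X)={2,3,4,5,6,7}: no change
So after constraint 2: D(Z) = {3,4,5,6,7}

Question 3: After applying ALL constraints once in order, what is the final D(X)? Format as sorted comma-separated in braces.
Answer: {5,6,7}

Derivation:
Constraint 1 (U < Z) on D(U)={2,3,7} D(Z)={2,3,4,5,6,7}: U {2,3,7}->{2,3}; Z {2,3,4,5,6,7}->{3,4,5,6,7}
Constraint 2 (U != X) on D(U)={2,3} D(X)={2,3,4,5,6,7}: no change
Constraint 3 (Z < X) on D(Z)={3,4,5,6,7} D(X)={2,3,4,5,6,7}: Z {3,4,5,6,7}->{3,4,5,6}; X {2,3,4,5,6,7}->{4,5,6,7}
Constraint 4 (Z + U = X) on D(Z)={3,4,5,6} D(U)={2,3} D(X)={4,5,6,7}: Z {3,4,5,6}->{3,4,5}; X {4,5,6,7}->{5,6,7}
So after all 4 constraints: D(X) = {5,6,7}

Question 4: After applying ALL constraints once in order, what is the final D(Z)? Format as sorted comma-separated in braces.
Constraint 1 (U < Z) on D(U)={2,3,7} D(Z)={2,3,4,5,6,7}: U {2,3,7}->{2,3}; Z {2,3,4,5,6,7}->{3,4,5,6,7}
Constraint 2 (U != X) on D(U)={2,3} D(X)={2,3,4,5,6,7}: no change
Constraint 3 (Z < X) on D(Z)={3,4,5,6,7} D(X)={2,3,4,5,6,7}: Z {3,4,5,6,7}->{3,4,5,6}; X {2,3,4,5,6,7}->{4,5,6,7}
Constraint 4 (Z + U = X) on D(Z)={3,4,5,6} D(U)={2,3} D(X)={4,5,6,7}: Z {3,4,5,6}->{3,4,5}; X {4,5,6,7}->{5,6,7}
So after all 4 constraints: D(Z) = {3,4,5}

Answer: {3,4,5}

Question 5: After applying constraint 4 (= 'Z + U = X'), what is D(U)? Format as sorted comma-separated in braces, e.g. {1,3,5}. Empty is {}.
Constraint 1 (U < Z) on D(U)={2,3,7} D(Z)={2,3,4,5,6,7}: U {2,3,7}->{2,3}; Z {2,3,4,5,6,7}->{3,4,5,6,7}
Constraint 2 (U != X) on D(U)={2,3} D(X)={2,3,4,5,6,7}: no change
Constraint 3 (Z < X) on D(Z)={3,4,5,6,7} D(X)={2,3,4,5,6,7}: Z {3,4,5,6,7}->{3,4,5,6}; X {2,3,4,5,6,7}->{4,5,6,7}
Constraint 4 (Z + U = X) on D(Z)={3,4,5,6} D(U)={2,3} D(X)={4,5,6,7}: Z {3,4,5,6}->{3,4,5}; X {4,5,6,7}->{5,6,7}
So after constraint 4: D(U) = {2,3}

Answer: {2,3}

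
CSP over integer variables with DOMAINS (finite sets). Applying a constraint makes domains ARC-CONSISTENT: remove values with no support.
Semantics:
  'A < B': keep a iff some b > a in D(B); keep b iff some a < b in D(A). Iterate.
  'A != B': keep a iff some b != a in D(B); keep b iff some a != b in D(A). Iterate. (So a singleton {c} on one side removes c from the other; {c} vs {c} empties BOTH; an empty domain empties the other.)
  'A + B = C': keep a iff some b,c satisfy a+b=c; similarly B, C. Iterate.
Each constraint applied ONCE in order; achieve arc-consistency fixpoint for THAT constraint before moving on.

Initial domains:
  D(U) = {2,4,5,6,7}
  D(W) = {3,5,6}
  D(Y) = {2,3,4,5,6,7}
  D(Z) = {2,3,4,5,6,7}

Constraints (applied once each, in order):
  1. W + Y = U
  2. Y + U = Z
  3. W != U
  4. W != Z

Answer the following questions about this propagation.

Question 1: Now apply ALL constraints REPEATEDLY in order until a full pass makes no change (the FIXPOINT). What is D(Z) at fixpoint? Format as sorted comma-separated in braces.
Answer: {7}

Derivation:
pass 0 (initial): D(Z)={2,3,4,5,6,7}
pass 1: U {2,4,5,6,7}->{5}; W {3,5,6}->{3}; Y {2,3,4,5,6,7}->{2}; Z {2,3,4,5,6,7}->{7}
pass 2: no change
Fixpoint after 2 passes: D(Z) = {7}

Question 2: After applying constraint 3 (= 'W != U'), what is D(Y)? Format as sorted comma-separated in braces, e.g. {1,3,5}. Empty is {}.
Constraint 1 (W + Y = U) on D(W)={3,5,6} D(Y)={2,3,4,5,6,7} D(U)={2,4,5,6,7}: W {3,5,6}->{3,5}; Y {2,3,4,5,6,7}->{2,3,4}; U {2,4,5,6,7}->{5,6,7}
Constraint 2 (Y + U = Z) on D(Y)={2,3,4} D(U)={5,6,7} D(Z)={2,3,4,5,6,7}: Y {2,3,4}->{2}; U {5,6,7}->{5}; Z {2,3,4,5,6,7}->{7}
Constraint 3 (W != U) on D(W)={3,5} D(U)={5}: W {3,5}->{3}
So after constraint 3: D(Y) = {2}

Answer: {2}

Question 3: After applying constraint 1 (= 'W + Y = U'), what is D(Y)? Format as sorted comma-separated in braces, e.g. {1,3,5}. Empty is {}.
Constraint 1 (W + Y = U) on D(W)={3,5,6} D(Y)={2,3,4,5,6,7} D(U)={2,4,5,6,7}: W {3,5,6}->{3,5}; Y {2,3,4,5,6,7}->{2,3,4}; U {2,4,5,6,7}->{5,6,7}
So after constraint 1: D(Y) = {2,3,4}

Answer: {2,3,4}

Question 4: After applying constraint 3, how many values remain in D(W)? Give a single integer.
Answer: 1

Derivation:
Constraint 1 (W + Y = U) on D(W)={3,5,6} D(Y)={2,3,4,5,6,7} D(U)={2,4,5,6,7}: W {3,5,6}->{3,5}; Y {2,3,4,5,6,7}->{2,3,4}; U {2,4,5,6,7}->{5,6,7}
Constraint 2 (Y + U = Z) on D(Y)={2,3,4} D(U)={5,6,7} D(Z)={2,3,4,5,6,7}: Y {2,3,4}->{2}; U {5,6,7}->{5}; Z {2,3,4,5,6,7}->{7}
Constraint 3 (W != U) on D(W)={3,5} D(U)={5}: W {3,5}->{3}
So after constraint 3: D(W)={3}, size = 1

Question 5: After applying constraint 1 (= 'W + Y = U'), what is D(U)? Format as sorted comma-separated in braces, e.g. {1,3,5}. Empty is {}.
Answer: {5,6,7}

Derivation:
Constraint 1 (W + Y = U) on D(W)={3,5,6} D(Y)={2,3,4,5,6,7} D(U)={2,4,5,6,7}: W {3,5,6}->{3,5}; Y {2,3,4,5,6,7}->{2,3,4}; U {2,4,5,6,7}->{5,6,7}
So after constraint 1: D(U) = {5,6,7}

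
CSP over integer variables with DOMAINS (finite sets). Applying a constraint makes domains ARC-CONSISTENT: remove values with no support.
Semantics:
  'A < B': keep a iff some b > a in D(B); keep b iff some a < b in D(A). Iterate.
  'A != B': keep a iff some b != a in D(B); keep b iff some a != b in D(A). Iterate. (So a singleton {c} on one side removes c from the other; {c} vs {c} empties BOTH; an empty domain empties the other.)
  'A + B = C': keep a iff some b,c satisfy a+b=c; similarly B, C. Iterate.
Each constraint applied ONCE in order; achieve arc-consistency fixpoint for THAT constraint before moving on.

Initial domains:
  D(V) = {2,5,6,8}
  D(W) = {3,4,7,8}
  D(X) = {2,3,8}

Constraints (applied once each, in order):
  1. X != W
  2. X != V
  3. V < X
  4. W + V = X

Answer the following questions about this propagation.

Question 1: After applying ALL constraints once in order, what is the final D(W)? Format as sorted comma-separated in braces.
Answer: {3}

Derivation:
Constraint 1 (X != W) on D(X)={2,3,8} D(W)={3,4,7,8}: no change
Constraint 2 (X != V) on D(X)={2,3,8} D(V)={2,5,6,8}: no change
Constraint 3 (V < X) on D(V)={2,5,6,8} D(X)={2,3,8}: V {2,5,6,8}->{2,5,6}; X {2,3,8}->{3,8}
Constraint 4 (W + V = X) on D(W)={3,4,7,8} D(V)={2,5,6} D(X)={3,8}: W {3,4,7,8}->{3}; V {2,5,6}->{5}; X {3,8}->{8}
So after all 4 constraints: D(W) = {3}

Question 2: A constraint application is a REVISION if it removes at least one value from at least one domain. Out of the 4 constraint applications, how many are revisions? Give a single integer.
Answer: 2

Derivation:
Constraint 1 (X != W) on D(X)={2,3,8} D(W)={3,4,7,8}: no change => not a revision
Constraint 2 (X != V) on D(X)={2,3,8} D(V)={2,5,6,8}: no change => not a revision
Constraint 3 (V < X) on D(V)={2,5,6,8} D(X)={2,3,8}: V {2,5,6,8}->{2,5,6}; X {2,3,8}->{3,8} => REVISION
Constraint 4 (W + V = X) on D(W)={3,4,7,8} D(V)={2,5,6} D(X)={3,8}: W {3,4,7,8}->{3}; V {2,5,6}->{5}; X {3,8}->{8} => REVISION
Total revisions = 2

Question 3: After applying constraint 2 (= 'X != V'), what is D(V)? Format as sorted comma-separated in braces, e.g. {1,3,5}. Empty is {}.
Constraint 1 (X != W) on D(X)={2,3,8} D(W)={3,4,7,8}: no change
Constraint 2 (X != V) on D(X)={2,3,8} D(V)={2,5,6,8}: no change
So after constraint 2: D(V) = {2,5,6,8}

Answer: {2,5,6,8}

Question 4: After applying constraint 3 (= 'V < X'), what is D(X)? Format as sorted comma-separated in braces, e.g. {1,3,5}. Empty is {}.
Constraint 1 (X != W) on D(X)={2,3,8} D(W)={3,4,7,8}: no change
Constraint 2 (X != V) on D(X)={2,3,8} D(V)={2,5,6,8}: no change
Constraint 3 (V < X) on D(V)={2,5,6,8} D(X)={2,3,8}: V {2,5,6,8}->{2,5,6}; X {2,3,8}->{3,8}
So after constraint 3: D(X) = {3,8}

Answer: {3,8}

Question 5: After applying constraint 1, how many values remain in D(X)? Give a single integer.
Answer: 3

Derivation:
Constraint 1 (X != W) on D(X)={2,3,8} D(W)={3,4,7,8}: no change
So after constraint 1: D(X)={2,3,8}, size = 3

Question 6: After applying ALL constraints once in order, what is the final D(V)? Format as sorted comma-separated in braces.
Constraint 1 (X != W) on D(X)={2,3,8} D(W)={3,4,7,8}: no change
Constraint 2 (X != V) on D(X)={2,3,8} D(V)={2,5,6,8}: no change
Constraint 3 (V < X) on D(V)={2,5,6,8} D(X)={2,3,8}: V {2,5,6,8}->{2,5,6}; X {2,3,8}->{3,8}
Constraint 4 (W + V = X) on D(W)={3,4,7,8} D(V)={2,5,6} D(X)={3,8}: W {3,4,7,8}->{3}; V {2,5,6}->{5}; X {3,8}->{8}
So after all 4 constraints: D(V) = {5}

Answer: {5}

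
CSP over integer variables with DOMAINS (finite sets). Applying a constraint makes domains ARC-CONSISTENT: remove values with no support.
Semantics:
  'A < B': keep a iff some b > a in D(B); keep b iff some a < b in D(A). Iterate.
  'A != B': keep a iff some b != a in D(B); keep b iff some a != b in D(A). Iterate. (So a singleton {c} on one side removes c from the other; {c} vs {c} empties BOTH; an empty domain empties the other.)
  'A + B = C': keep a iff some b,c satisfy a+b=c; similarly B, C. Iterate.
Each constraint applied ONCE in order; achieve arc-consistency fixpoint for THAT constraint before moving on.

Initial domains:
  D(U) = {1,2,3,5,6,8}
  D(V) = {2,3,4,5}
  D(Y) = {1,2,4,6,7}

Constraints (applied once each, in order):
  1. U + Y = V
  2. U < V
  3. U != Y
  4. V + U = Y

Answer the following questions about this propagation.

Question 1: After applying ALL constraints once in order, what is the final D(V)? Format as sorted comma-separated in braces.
Answer: {2,3}

Derivation:
Constraint 1 (U + Y = V) on D(U)={1,2,3,5,6,8} D(Y)={1,2,4,6,7} D(V)={2,3,4,5}: U {1,2,3,5,6,8}->{1,2,3}; Y {1,2,4,6,7}->{1,2,4}
Constraint 2 (U < V) on D(U)={1,2,3} D(V)={2,3,4,5}: no change
Constraint 3 (U != Y) on D(U)={1,2,3} D(Y)={1,2,4}: no change
Constraint 4 (V + U = Y) on D(V)={2,3,4,5} D(U)={1,2,3} D(Y)={1,2,4}: V {2,3,4,5}->{2,3}; U {1,2,3}->{1,2}; Y {1,2,4}->{4}
So after all 4 constraints: D(V) = {2,3}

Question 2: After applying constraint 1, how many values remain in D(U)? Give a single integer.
Answer: 3

Derivation:
Constraint 1 (U + Y = V) on D(U)={1,2,3,5,6,8} D(Y)={1,2,4,6,7} D(V)={2,3,4,5}: U {1,2,3,5,6,8}->{1,2,3}; Y {1,2,4,6,7}->{1,2,4}
So after constraint 1: D(U)={1,2,3}, size = 3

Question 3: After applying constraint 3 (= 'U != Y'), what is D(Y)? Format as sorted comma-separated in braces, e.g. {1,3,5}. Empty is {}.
Answer: {1,2,4}

Derivation:
Constraint 1 (U + Y = V) on D(U)={1,2,3,5,6,8} D(Y)={1,2,4,6,7} D(V)={2,3,4,5}: U {1,2,3,5,6,8}->{1,2,3}; Y {1,2,4,6,7}->{1,2,4}
Constraint 2 (U < V) on D(U)={1,2,3} D(V)={2,3,4,5}: no change
Constraint 3 (U != Y) on D(U)={1,2,3} D(Y)={1,2,4}: no change
So after constraint 3: D(Y) = {1,2,4}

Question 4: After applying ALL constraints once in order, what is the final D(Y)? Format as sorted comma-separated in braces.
Constraint 1 (U + Y = V) on D(U)={1,2,3,5,6,8} D(Y)={1,2,4,6,7} D(V)={2,3,4,5}: U {1,2,3,5,6,8}->{1,2,3}; Y {1,2,4,6,7}->{1,2,4}
Constraint 2 (U < V) on D(U)={1,2,3} D(V)={2,3,4,5}: no change
Constraint 3 (U != Y) on D(U)={1,2,3} D(Y)={1,2,4}: no change
Constraint 4 (V + U = Y) on D(V)={2,3,4,5} D(U)={1,2,3} D(Y)={1,2,4}: V {2,3,4,5}->{2,3}; U {1,2,3}->{1,2}; Y {1,2,4}->{4}
So after all 4 constraints: D(Y) = {4}

Answer: {4}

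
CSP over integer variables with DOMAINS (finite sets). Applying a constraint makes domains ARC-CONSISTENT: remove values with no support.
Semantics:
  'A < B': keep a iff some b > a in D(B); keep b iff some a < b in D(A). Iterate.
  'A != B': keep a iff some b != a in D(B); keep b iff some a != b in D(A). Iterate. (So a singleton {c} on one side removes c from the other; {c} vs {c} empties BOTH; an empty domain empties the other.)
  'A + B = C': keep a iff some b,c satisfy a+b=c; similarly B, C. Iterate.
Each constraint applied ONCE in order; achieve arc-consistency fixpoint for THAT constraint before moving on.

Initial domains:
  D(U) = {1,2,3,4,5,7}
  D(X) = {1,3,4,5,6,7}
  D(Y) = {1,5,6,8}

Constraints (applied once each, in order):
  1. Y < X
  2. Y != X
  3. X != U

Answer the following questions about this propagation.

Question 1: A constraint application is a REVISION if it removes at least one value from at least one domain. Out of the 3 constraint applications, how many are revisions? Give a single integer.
Answer: 1

Derivation:
Constraint 1 (Y < X) on D(Y)={1,5,6,8} D(X)={1,3,4,5,6,7}: Y {1,5,6,8}->{1,5,6}; X {1,3,4,5,6,7}->{3,4,5,6,7} => REVISION
Constraint 2 (Y != X) on D(Y)={1,5,6} D(X)={3,4,5,6,7}: no change => not a revision
Constraint 3 (X != U) on D(X)={3,4,5,6,7} D(U)={1,2,3,4,5,7}: no change => not a revision
Total revisions = 1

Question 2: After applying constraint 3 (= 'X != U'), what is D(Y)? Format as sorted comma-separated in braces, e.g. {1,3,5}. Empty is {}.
Constraint 1 (Y < X) on D(Y)={1,5,6,8} D(X)={1,3,4,5,6,7}: Y {1,5,6,8}->{1,5,6}; X {1,3,4,5,6,7}->{3,4,5,6,7}
Constraint 2 (Y != X) on D(Y)={1,5,6} D(X)={3,4,5,6,7}: no change
Constraint 3 (X != U) on D(X)={3,4,5,6,7} D(U)={1,2,3,4,5,7}: no change
So after constraint 3: D(Y) = {1,5,6}

Answer: {1,5,6}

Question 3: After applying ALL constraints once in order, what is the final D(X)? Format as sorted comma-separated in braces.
Constraint 1 (Y < X) on D(Y)={1,5,6,8} D(X)={1,3,4,5,6,7}: Y {1,5,6,8}->{1,5,6}; X {1,3,4,5,6,7}->{3,4,5,6,7}
Constraint 2 (Y != X) on D(Y)={1,5,6} D(X)={3,4,5,6,7}: no change
Constraint 3 (X != U) on D(X)={3,4,5,6,7} D(U)={1,2,3,4,5,7}: no change
So after all 3 constraints: D(X) = {3,4,5,6,7}

Answer: {3,4,5,6,7}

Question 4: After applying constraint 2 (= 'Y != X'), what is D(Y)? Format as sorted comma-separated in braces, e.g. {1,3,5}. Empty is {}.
Constraint 1 (Y < X) on D(Y)={1,5,6,8} D(X)={1,3,4,5,6,7}: Y {1,5,6,8}->{1,5,6}; X {1,3,4,5,6,7}->{3,4,5,6,7}
Constraint 2 (Y != X) on D(Y)={1,5,6} D(X)={3,4,5,6,7}: no change
So after constraint 2: D(Y) = {1,5,6}

Answer: {1,5,6}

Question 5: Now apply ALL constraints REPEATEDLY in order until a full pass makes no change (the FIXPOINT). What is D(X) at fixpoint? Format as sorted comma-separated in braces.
Answer: {3,4,5,6,7}

Derivation:
pass 0 (initial): D(X)={1,3,4,5,6,7}
pass 1: X {1,3,4,5,6,7}->{3,4,5,6,7}; Y {1,5,6,8}->{1,5,6}
pass 2: no change
Fixpoint after 2 passes: D(X) = {3,4,5,6,7}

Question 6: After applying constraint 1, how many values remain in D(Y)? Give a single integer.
Constraint 1 (Y < X) on D(Y)={1,5,6,8} D(X)={1,3,4,5,6,7}: Y {1,5,6,8}->{1,5,6}; X {1,3,4,5,6,7}->{3,4,5,6,7}
So after constraint 1: D(Y)={1,5,6}, size = 3

Answer: 3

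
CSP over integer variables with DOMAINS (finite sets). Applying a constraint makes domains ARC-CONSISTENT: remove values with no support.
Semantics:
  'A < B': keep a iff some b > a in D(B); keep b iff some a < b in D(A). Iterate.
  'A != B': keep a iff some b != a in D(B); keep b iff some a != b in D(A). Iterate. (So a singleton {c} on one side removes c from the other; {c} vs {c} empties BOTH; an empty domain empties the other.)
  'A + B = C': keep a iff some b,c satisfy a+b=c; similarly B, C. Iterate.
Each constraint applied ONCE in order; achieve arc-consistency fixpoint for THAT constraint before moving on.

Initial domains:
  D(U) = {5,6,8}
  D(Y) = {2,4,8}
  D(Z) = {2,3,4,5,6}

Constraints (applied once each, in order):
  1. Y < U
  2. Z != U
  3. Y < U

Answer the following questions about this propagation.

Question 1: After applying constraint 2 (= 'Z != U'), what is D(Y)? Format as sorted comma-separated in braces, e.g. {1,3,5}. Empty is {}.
Answer: {2,4}

Derivation:
Constraint 1 (Y < U) on D(Y)={2,4,8} D(U)={5,6,8}: Y {2,4,8}->{2,4}
Constraint 2 (Z != U) on D(Z)={2,3,4,5,6} D(U)={5,6,8}: no change
So after constraint 2: D(Y) = {2,4}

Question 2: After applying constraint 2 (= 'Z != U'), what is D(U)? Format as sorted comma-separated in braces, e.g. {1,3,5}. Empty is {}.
Answer: {5,6,8}

Derivation:
Constraint 1 (Y < U) on D(Y)={2,4,8} D(U)={5,6,8}: Y {2,4,8}->{2,4}
Constraint 2 (Z != U) on D(Z)={2,3,4,5,6} D(U)={5,6,8}: no change
So after constraint 2: D(U) = {5,6,8}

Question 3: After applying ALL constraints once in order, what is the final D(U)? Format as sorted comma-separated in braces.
Answer: {5,6,8}

Derivation:
Constraint 1 (Y < U) on D(Y)={2,4,8} D(U)={5,6,8}: Y {2,4,8}->{2,4}
Constraint 2 (Z != U) on D(Z)={2,3,4,5,6} D(U)={5,6,8}: no change
Constraint 3 (Y < U) on D(Y)={2,4} D(U)={5,6,8}: no change
So after all 3 constraints: D(U) = {5,6,8}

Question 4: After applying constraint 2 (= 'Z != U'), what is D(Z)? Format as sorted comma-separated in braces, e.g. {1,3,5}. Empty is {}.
Answer: {2,3,4,5,6}

Derivation:
Constraint 1 (Y < U) on D(Y)={2,4,8} D(U)={5,6,8}: Y {2,4,8}->{2,4}
Constraint 2 (Z != U) on D(Z)={2,3,4,5,6} D(U)={5,6,8}: no change
So after constraint 2: D(Z) = {2,3,4,5,6}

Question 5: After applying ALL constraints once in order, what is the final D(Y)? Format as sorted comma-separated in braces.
Answer: {2,4}

Derivation:
Constraint 1 (Y < U) on D(Y)={2,4,8} D(U)={5,6,8}: Y {2,4,8}->{2,4}
Constraint 2 (Z != U) on D(Z)={2,3,4,5,6} D(U)={5,6,8}: no change
Constraint 3 (Y < U) on D(Y)={2,4} D(U)={5,6,8}: no change
So after all 3 constraints: D(Y) = {2,4}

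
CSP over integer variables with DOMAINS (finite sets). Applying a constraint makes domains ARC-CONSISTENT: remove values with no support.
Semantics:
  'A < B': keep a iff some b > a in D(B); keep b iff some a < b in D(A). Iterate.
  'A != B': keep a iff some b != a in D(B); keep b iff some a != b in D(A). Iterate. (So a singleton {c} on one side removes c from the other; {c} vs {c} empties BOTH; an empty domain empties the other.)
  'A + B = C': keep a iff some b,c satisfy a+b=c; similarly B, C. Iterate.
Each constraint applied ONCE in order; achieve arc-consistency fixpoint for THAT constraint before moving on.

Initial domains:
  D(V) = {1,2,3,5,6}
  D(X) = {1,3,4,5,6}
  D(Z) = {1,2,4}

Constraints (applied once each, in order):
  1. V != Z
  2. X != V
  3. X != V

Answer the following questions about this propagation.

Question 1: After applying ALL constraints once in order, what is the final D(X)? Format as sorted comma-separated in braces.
Answer: {1,3,4,5,6}

Derivation:
Constraint 1 (V != Z) on D(V)={1,2,3,5,6} D(Z)={1,2,4}: no change
Constraint 2 (X != V) on D(X)={1,3,4,5,6} D(V)={1,2,3,5,6}: no change
Constraint 3 (X != V) on D(X)={1,3,4,5,6} D(V)={1,2,3,5,6}: no change
So after all 3 constraints: D(X) = {1,3,4,5,6}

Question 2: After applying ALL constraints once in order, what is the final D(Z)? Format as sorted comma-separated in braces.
Answer: {1,2,4}

Derivation:
Constraint 1 (V != Z) on D(V)={1,2,3,5,6} D(Z)={1,2,4}: no change
Constraint 2 (X != V) on D(X)={1,3,4,5,6} D(V)={1,2,3,5,6}: no change
Constraint 3 (X != V) on D(X)={1,3,4,5,6} D(V)={1,2,3,5,6}: no change
So after all 3 constraints: D(Z) = {1,2,4}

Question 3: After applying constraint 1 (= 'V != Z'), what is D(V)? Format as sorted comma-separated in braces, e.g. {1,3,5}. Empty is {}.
Answer: {1,2,3,5,6}

Derivation:
Constraint 1 (V != Z) on D(V)={1,2,3,5,6} D(Z)={1,2,4}: no change
So after constraint 1: D(V) = {1,2,3,5,6}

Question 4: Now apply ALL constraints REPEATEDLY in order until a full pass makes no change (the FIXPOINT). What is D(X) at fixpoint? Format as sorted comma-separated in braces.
pass 0 (initial): D(X)={1,3,4,5,6}
pass 1: no change
Fixpoint after 1 passes: D(X) = {1,3,4,5,6}

Answer: {1,3,4,5,6}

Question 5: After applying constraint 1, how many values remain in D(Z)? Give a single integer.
Constraint 1 (V != Z) on D(V)={1,2,3,5,6} D(Z)={1,2,4}: no change
So after constraint 1: D(Z)={1,2,4}, size = 3

Answer: 3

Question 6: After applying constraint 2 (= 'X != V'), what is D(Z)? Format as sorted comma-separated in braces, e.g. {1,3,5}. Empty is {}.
Constraint 1 (V != Z) on D(V)={1,2,3,5,6} D(Z)={1,2,4}: no change
Constraint 2 (X != V) on D(X)={1,3,4,5,6} D(V)={1,2,3,5,6}: no change
So after constraint 2: D(Z) = {1,2,4}

Answer: {1,2,4}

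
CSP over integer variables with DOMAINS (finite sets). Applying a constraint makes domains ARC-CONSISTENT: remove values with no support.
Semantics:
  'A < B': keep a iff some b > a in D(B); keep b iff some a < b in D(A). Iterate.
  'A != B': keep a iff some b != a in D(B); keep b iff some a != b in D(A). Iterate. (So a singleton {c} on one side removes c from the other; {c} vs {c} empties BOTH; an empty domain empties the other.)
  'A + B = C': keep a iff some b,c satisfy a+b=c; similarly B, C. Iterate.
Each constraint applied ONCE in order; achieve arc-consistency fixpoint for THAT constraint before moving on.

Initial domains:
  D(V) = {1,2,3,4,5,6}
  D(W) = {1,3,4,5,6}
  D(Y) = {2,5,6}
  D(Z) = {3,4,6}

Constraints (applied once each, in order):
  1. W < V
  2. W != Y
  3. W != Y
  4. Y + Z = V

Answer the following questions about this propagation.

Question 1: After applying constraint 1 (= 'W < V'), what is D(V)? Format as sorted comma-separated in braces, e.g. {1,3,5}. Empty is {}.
Answer: {2,3,4,5,6}

Derivation:
Constraint 1 (W < V) on D(W)={1,3,4,5,6} D(V)={1,2,3,4,5,6}: W {1,3,4,5,6}->{1,3,4,5}; V {1,2,3,4,5,6}->{2,3,4,5,6}
So after constraint 1: D(V) = {2,3,4,5,6}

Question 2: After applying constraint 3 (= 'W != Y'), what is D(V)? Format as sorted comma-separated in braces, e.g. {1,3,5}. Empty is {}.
Answer: {2,3,4,5,6}

Derivation:
Constraint 1 (W < V) on D(W)={1,3,4,5,6} D(V)={1,2,3,4,5,6}: W {1,3,4,5,6}->{1,3,4,5}; V {1,2,3,4,5,6}->{2,3,4,5,6}
Constraint 2 (W != Y) on D(W)={1,3,4,5} D(Y)={2,5,6}: no change
Constraint 3 (W != Y) on D(W)={1,3,4,5} D(Y)={2,5,6}: no change
So after constraint 3: D(V) = {2,3,4,5,6}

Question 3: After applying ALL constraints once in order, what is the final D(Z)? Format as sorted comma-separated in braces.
Constraint 1 (W < V) on D(W)={1,3,4,5,6} D(V)={1,2,3,4,5,6}: W {1,3,4,5,6}->{1,3,4,5}; V {1,2,3,4,5,6}->{2,3,4,5,6}
Constraint 2 (W != Y) on D(W)={1,3,4,5} D(Y)={2,5,6}: no change
Constraint 3 (W != Y) on D(W)={1,3,4,5} D(Y)={2,5,6}: no change
Constraint 4 (Y + Z = V) on D(Y)={2,5,6} D(Z)={3,4,6} D(V)={2,3,4,5,6}: Y {2,5,6}->{2}; Z {3,4,6}->{3,4}; V {2,3,4,5,6}->{5,6}
So after all 4 constraints: D(Z) = {3,4}

Answer: {3,4}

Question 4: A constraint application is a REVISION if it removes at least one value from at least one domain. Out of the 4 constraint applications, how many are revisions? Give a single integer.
Answer: 2

Derivation:
Constraint 1 (W < V) on D(W)={1,3,4,5,6} D(V)={1,2,3,4,5,6}: W {1,3,4,5,6}->{1,3,4,5}; V {1,2,3,4,5,6}->{2,3,4,5,6} => REVISION
Constraint 2 (W != Y) on D(W)={1,3,4,5} D(Y)={2,5,6}: no change => not a revision
Constraint 3 (W != Y) on D(W)={1,3,4,5} D(Y)={2,5,6}: no change => not a revision
Constraint 4 (Y + Z = V) on D(Y)={2,5,6} D(Z)={3,4,6} D(V)={2,3,4,5,6}: Y {2,5,6}->{2}; Z {3,4,6}->{3,4}; V {2,3,4,5,6}->{5,6} => REVISION
Total revisions = 2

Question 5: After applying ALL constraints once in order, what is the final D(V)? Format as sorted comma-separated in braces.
Answer: {5,6}

Derivation:
Constraint 1 (W < V) on D(W)={1,3,4,5,6} D(V)={1,2,3,4,5,6}: W {1,3,4,5,6}->{1,3,4,5}; V {1,2,3,4,5,6}->{2,3,4,5,6}
Constraint 2 (W != Y) on D(W)={1,3,4,5} D(Y)={2,5,6}: no change
Constraint 3 (W != Y) on D(W)={1,3,4,5} D(Y)={2,5,6}: no change
Constraint 4 (Y + Z = V) on D(Y)={2,5,6} D(Z)={3,4,6} D(V)={2,3,4,5,6}: Y {2,5,6}->{2}; Z {3,4,6}->{3,4}; V {2,3,4,5,6}->{5,6}
So after all 4 constraints: D(V) = {5,6}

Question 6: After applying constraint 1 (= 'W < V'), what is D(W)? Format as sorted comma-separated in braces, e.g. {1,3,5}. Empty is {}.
Answer: {1,3,4,5}

Derivation:
Constraint 1 (W < V) on D(W)={1,3,4,5,6} D(V)={1,2,3,4,5,6}: W {1,3,4,5,6}->{1,3,4,5}; V {1,2,3,4,5,6}->{2,3,4,5,6}
So after constraint 1: D(W) = {1,3,4,5}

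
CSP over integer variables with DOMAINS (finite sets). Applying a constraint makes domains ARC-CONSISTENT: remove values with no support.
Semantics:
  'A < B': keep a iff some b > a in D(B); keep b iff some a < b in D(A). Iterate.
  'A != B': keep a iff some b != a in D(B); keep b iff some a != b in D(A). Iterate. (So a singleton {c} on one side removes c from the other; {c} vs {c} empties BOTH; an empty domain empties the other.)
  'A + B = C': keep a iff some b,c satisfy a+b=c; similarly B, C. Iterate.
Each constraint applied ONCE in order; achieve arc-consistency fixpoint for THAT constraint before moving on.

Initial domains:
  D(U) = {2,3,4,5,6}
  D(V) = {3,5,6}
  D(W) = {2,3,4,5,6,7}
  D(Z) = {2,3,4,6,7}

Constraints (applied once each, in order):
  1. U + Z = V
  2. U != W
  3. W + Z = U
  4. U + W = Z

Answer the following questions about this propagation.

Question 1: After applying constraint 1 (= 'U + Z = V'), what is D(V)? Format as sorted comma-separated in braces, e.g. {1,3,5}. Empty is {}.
Constraint 1 (U + Z = V) on D(U)={2,3,4,5,6} D(Z)={2,3,4,6,7} D(V)={3,5,6}: U {2,3,4,5,6}->{2,3,4}; Z {2,3,4,6,7}->{2,3,4}; V {3,5,6}->{5,6}
So after constraint 1: D(V) = {5,6}

Answer: {5,6}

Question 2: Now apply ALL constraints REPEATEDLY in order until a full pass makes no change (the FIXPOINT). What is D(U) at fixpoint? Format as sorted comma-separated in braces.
pass 0 (initial): D(U)={2,3,4,5,6}
pass 1: U {2,3,4,5,6}->{}; V {3,5,6}->{5,6}; W {2,3,4,5,6,7}->{}; Z {2,3,4,6,7}->{}
pass 2: V {5,6}->{}
pass 3: no change
Fixpoint after 3 passes: D(U) = {}

Answer: {}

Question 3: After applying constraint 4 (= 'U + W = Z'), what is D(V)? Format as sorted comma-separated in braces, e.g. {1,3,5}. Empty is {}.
Constraint 1 (U + Z = V) on D(U)={2,3,4,5,6} D(Z)={2,3,4,6,7} D(V)={3,5,6}: U {2,3,4,5,6}->{2,3,4}; Z {2,3,4,6,7}->{2,3,4}; V {3,5,6}->{5,6}
Constraint 2 (U != W) on D(U)={2,3,4} D(W)={2,3,4,5,6,7}: no change
Constraint 3 (W + Z = U) on D(W)={2,3,4,5,6,7} D(Z)={2,3,4} D(U)={2,3,4}: W {2,3,4,5,6,7}->{2}; Z {2,3,4}->{2}; U {2,3,4}->{4}
Constraint 4 (U + W = Z) on D(U)={4} D(W)={2} D(Z)={2}: U {4}->{}; W {2}->{}; Z {2}->{}
So after constraint 4: D(V) = {5,6}

Answer: {5,6}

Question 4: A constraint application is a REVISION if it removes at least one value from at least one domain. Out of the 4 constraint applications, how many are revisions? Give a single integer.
Constraint 1 (U + Z = V) on D(U)={2,3,4,5,6} D(Z)={2,3,4,6,7} D(V)={3,5,6}: U {2,3,4,5,6}->{2,3,4}; Z {2,3,4,6,7}->{2,3,4}; V {3,5,6}->{5,6} => REVISION
Constraint 2 (U != W) on D(U)={2,3,4} D(W)={2,3,4,5,6,7}: no change => not a revision
Constraint 3 (W + Z = U) on D(W)={2,3,4,5,6,7} D(Z)={2,3,4} D(U)={2,3,4}: W {2,3,4,5,6,7}->{2}; Z {2,3,4}->{2}; U {2,3,4}->{4} => REVISION
Constraint 4 (U + W = Z) on D(U)={4} D(W)={2} D(Z)={2}: U {4}->{}; W {2}->{}; Z {2}->{} => REVISION
Total revisions = 3

Answer: 3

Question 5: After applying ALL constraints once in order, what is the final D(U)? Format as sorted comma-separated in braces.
Constraint 1 (U + Z = V) on D(U)={2,3,4,5,6} D(Z)={2,3,4,6,7} D(V)={3,5,6}: U {2,3,4,5,6}->{2,3,4}; Z {2,3,4,6,7}->{2,3,4}; V {3,5,6}->{5,6}
Constraint 2 (U != W) on D(U)={2,3,4} D(W)={2,3,4,5,6,7}: no change
Constraint 3 (W + Z = U) on D(W)={2,3,4,5,6,7} D(Z)={2,3,4} D(U)={2,3,4}: W {2,3,4,5,6,7}->{2}; Z {2,3,4}->{2}; U {2,3,4}->{4}
Constraint 4 (U + W = Z) on D(U)={4} D(W)={2} D(Z)={2}: U {4}->{}; W {2}->{}; Z {2}->{}
So after all 4 constraints: D(U) = {}

Answer: {}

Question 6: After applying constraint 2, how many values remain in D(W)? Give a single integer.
Answer: 6

Derivation:
Constraint 1 (U + Z = V) on D(U)={2,3,4,5,6} D(Z)={2,3,4,6,7} D(V)={3,5,6}: U {2,3,4,5,6}->{2,3,4}; Z {2,3,4,6,7}->{2,3,4}; V {3,5,6}->{5,6}
Constraint 2 (U != W) on D(U)={2,3,4} D(W)={2,3,4,5,6,7}: no change
So after constraint 2: D(W)={2,3,4,5,6,7}, size = 6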